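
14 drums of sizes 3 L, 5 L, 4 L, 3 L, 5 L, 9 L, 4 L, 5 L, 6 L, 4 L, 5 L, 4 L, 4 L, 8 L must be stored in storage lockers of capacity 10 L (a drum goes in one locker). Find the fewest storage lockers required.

Total = 9 + 8 + 6 + 5 + 5 + 5 + 5 + 4 + 4 + 4 + 4 + 4 + 3 + 3 = 69 L.
Lower bound: ⌈69/10⌉ = 7 storage lockers.
A packing using 8 storage lockers:
  locker 1: 9 = 9
  locker 2: 8 = 8
  locker 3: 6 + 4 = 10
  locker 4: 5 + 5 = 10
  locker 5: 5 + 5 = 10
  locker 6: 4 + 4 = 8
  locker 7: 4 + 4 = 8
  locker 8: 3 + 3 = 6
No arrangement into 7 storage lockers stays within capacity, so 8 is optimal.

8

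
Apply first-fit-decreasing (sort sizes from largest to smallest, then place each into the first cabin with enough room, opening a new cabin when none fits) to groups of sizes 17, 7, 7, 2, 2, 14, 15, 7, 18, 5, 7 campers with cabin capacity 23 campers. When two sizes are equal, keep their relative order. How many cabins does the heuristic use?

Sorted descending: 18, 17, 15, 14, 7, 7, 7, 7, 5, 2, 2.
  18 → cabin 1 (new)  [load 18/23]
  17 → cabin 2 (new)  [load 17/23]
  15 → cabin 3 (new)  [load 15/23]
  14 → cabin 4 (new)  [load 14/23]
  7 → cabin 3  [load 22/23]
  7 → cabin 4  [load 21/23]
  7 → cabin 5 (new)  [load 7/23]
  7 → cabin 5  [load 14/23]
  5 → cabin 1  [load 23/23]
  2 → cabin 2  [load 19/23]
  2 → cabin 2  [load 21/23]
5 cabins opened.

5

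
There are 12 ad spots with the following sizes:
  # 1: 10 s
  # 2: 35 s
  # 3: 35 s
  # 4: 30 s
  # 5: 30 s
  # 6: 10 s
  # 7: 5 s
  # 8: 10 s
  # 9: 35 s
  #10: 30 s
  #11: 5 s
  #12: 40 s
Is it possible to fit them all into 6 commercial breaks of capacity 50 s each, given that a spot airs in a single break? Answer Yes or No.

No

Total = 275 s; ⌈275/50⌉ = 6.
7 ad spots each exceed half the capacity and cannot share a break, forcing at least 7 commercial breaks.
At least 7 commercial breaks are required, but only 6 are allowed.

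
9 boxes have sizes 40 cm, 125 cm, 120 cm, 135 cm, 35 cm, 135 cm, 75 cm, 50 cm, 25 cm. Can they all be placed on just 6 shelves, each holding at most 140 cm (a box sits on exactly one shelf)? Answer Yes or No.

A valid assignment using 6 shelves:
  shelf 1: 135 = 135
  shelf 2: 135 = 135
  shelf 3: 125 = 125
  shelf 4: 120 = 120
  shelf 5: 75 + 50 = 125
  shelf 6: 40 + 35 + 25 = 100
Every load is within 140 cm, so 6 shelves suffice.

Yes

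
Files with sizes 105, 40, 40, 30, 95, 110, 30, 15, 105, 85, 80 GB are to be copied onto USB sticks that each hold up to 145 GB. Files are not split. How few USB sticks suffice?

Total = 110 + 105 + 105 + 95 + 85 + 80 + 40 + 40 + 30 + 30 + 15 = 735 GB.
Lower bound: ⌈735/145⌉ = 6 USB sticks.
A packing using 6 USB sticks:
  USB stick 1: 110 + 30 = 140
  USB stick 2: 105 + 40 = 145
  USB stick 3: 105 + 40 = 145
  USB stick 4: 95 + 30 + 15 = 140
  USB stick 5: 85 = 85
  USB stick 6: 80 = 80
This matches the lower bound, so 6 is optimal.

6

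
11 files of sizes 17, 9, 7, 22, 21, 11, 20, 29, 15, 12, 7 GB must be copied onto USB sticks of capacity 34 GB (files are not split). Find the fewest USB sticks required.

6

Total = 29 + 22 + 21 + 20 + 17 + 15 + 12 + 11 + 9 + 7 + 7 = 170 GB.
Lower bound: ⌈170/34⌉ = 5 USB sticks.
A packing using 6 USB sticks:
  USB stick 1: 29 = 29
  USB stick 2: 22 + 12 = 34
  USB stick 3: 21 + 11 = 32
  USB stick 4: 20 + 9 = 29
  USB stick 5: 17 + 15 = 32
  USB stick 6: 7 + 7 = 14
No arrangement into 5 USB sticks stays within capacity, so 6 is optimal.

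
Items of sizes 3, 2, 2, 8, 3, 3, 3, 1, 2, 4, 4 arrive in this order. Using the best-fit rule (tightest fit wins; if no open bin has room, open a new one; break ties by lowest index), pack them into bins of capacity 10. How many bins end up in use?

  3 → bin 1 (new)  [load 3/10]
  2 → bin 1  [load 5/10]
  2 → bin 1  [load 7/10]
  8 → bin 2 (new)  [load 8/10]
  3 → bin 1  [load 10/10]
  3 → bin 3 (new)  [load 3/10]
  3 → bin 3  [load 6/10]
  1 → bin 2  [load 9/10]
  2 → bin 3  [load 8/10]
  4 → bin 4 (new)  [load 4/10]
  4 → bin 4  [load 8/10]
4 bins opened.

4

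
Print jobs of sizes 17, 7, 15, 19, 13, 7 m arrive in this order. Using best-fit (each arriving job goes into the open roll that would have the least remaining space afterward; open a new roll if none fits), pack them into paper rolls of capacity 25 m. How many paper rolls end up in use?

  17 → roll 1 (new)  [load 17/25]
  7 → roll 1  [load 24/25]
  15 → roll 2 (new)  [load 15/25]
  19 → roll 3 (new)  [load 19/25]
  13 → roll 4 (new)  [load 13/25]
  7 → roll 2  [load 22/25]
4 paper rolls opened.

4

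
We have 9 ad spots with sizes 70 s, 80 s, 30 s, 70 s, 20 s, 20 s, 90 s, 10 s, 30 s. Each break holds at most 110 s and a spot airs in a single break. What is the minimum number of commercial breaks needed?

Total = 90 + 80 + 70 + 70 + 30 + 30 + 20 + 20 + 10 = 420 s.
Lower bound: ⌈420/110⌉ = 4 commercial breaks.
A packing using 4 commercial breaks:
  break 1: 90 + 20 = 110
  break 2: 80 + 30 = 110
  break 3: 70 + 30 + 10 = 110
  break 4: 70 + 20 = 90
This matches the lower bound, so 4 is optimal.

4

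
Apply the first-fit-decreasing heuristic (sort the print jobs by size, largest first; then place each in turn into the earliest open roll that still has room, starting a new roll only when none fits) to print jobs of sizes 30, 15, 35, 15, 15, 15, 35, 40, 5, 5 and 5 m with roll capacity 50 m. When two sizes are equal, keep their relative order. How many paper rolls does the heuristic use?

Sorted descending: 40, 35, 35, 30, 15, 15, 15, 15, 5, 5, 5.
  40 → roll 1 (new)  [load 40/50]
  35 → roll 2 (new)  [load 35/50]
  35 → roll 3 (new)  [load 35/50]
  30 → roll 4 (new)  [load 30/50]
  15 → roll 2  [load 50/50]
  15 → roll 3  [load 50/50]
  15 → roll 4  [load 45/50]
  15 → roll 5 (new)  [load 15/50]
  5 → roll 1  [load 45/50]
  5 → roll 1  [load 50/50]
  5 → roll 4  [load 50/50]
5 paper rolls opened.

5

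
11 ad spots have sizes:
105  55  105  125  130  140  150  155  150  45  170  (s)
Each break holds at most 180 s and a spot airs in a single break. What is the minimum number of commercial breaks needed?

9

Total = 170 + 155 + 150 + 150 + 140 + 130 + 125 + 105 + 105 + 55 + 45 = 1330 s.
Lower bound: ⌈1330/180⌉ = 8 commercial breaks.
Also, 9 ad spots each exceed 90 s, and no two of those can share a break, so at least 9 commercial breaks are needed.
A packing using 9 commercial breaks:
  break 1: 170 = 170
  break 2: 155 = 155
  break 3: 150 = 150
  break 4: 150 = 150
  break 5: 140 = 140
  break 6: 130 + 45 = 175
  break 7: 125 + 55 = 180
  break 8: 105 = 105
  break 9: 105 = 105
This matches the lower bound, so 9 is optimal.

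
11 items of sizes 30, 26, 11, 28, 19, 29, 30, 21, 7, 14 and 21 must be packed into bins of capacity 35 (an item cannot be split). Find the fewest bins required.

Total = 30 + 30 + 29 + 28 + 26 + 21 + 21 + 19 + 14 + 11 + 7 = 236.
Lower bound: ⌈236/35⌉ = 7 bins.
Also, 8 items each exceed 35/2, and no two of those can share a bin, so at least 8 bins are needed.
A packing using 8 bins:
  bin 1: 30 = 30
  bin 2: 30 = 30
  bin 3: 29 = 29
  bin 4: 28 + 7 = 35
  bin 5: 26 = 26
  bin 6: 21 + 14 = 35
  bin 7: 21 + 11 = 32
  bin 8: 19 = 19
This matches the lower bound, so 8 is optimal.

8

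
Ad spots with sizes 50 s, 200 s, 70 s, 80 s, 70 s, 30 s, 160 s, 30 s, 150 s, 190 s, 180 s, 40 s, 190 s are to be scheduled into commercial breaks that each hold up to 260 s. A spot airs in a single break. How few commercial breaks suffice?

Total = 200 + 190 + 190 + 180 + 160 + 150 + 80 + 70 + 70 + 50 + 40 + 30 + 30 = 1440 s.
Lower bound: ⌈1440/260⌉ = 6 commercial breaks.
A packing using 6 commercial breaks:
  break 1: 200 + 50 = 250
  break 2: 190 + 70 = 260
  break 3: 190 + 70 = 260
  break 4: 180 + 80 = 260
  break 5: 160 + 40 + 30 + 30 = 260
  break 6: 150 = 150
This matches the lower bound, so 6 is optimal.

6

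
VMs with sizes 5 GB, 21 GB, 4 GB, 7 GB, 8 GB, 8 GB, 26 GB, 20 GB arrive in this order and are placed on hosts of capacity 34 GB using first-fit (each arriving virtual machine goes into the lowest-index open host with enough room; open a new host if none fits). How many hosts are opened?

  5 → host 1 (new)  [load 5/34]
  21 → host 1  [load 26/34]
  4 → host 1  [load 30/34]
  7 → host 2 (new)  [load 7/34]
  8 → host 2  [load 15/34]
  8 → host 2  [load 23/34]
  26 → host 3 (new)  [load 26/34]
  20 → host 4 (new)  [load 20/34]
4 hosts opened.

4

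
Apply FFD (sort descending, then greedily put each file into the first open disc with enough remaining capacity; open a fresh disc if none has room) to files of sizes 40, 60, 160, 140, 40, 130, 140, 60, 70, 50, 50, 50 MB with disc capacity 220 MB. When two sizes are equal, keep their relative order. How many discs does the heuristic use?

Sorted descending: 160, 140, 140, 130, 70, 60, 60, 50, 50, 50, 40, 40.
  160 → disc 1 (new)  [load 160/220]
  140 → disc 2 (new)  [load 140/220]
  140 → disc 3 (new)  [load 140/220]
  130 → disc 4 (new)  [load 130/220]
  70 → disc 2  [load 210/220]
  60 → disc 1  [load 220/220]
  60 → disc 3  [load 200/220]
  50 → disc 4  [load 180/220]
  50 → disc 5 (new)  [load 50/220]
  50 → disc 5  [load 100/220]
  40 → disc 4  [load 220/220]
  40 → disc 5  [load 140/220]
5 discs opened.

5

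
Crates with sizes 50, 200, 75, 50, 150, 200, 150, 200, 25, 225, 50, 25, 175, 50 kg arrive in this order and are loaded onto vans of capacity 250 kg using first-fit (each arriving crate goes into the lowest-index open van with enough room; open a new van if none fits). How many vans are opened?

8

  50 → van 1 (new)  [load 50/250]
  200 → van 1  [load 250/250]
  75 → van 2 (new)  [load 75/250]
  50 → van 2  [load 125/250]
  150 → van 3 (new)  [load 150/250]
  200 → van 4 (new)  [load 200/250]
  150 → van 5 (new)  [load 150/250]
  200 → van 6 (new)  [load 200/250]
  25 → van 2  [load 150/250]
  225 → van 7 (new)  [load 225/250]
  50 → van 2  [load 200/250]
  25 → van 2  [load 225/250]
  175 → van 8 (new)  [load 175/250]
  50 → van 3  [load 200/250]
8 vans opened.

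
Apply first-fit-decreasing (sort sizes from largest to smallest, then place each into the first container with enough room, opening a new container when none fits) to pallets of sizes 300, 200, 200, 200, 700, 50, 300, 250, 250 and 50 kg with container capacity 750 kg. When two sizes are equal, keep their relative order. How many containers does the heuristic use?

Sorted descending: 700, 300, 300, 250, 250, 200, 200, 200, 50, 50.
  700 → container 1 (new)  [load 700/750]
  300 → container 2 (new)  [load 300/750]
  300 → container 2  [load 600/750]
  250 → container 3 (new)  [load 250/750]
  250 → container 3  [load 500/750]
  200 → container 3  [load 700/750]
  200 → container 4 (new)  [load 200/750]
  200 → container 4  [load 400/750]
  50 → container 1  [load 750/750]
  50 → container 2  [load 650/750]
4 containers opened.

4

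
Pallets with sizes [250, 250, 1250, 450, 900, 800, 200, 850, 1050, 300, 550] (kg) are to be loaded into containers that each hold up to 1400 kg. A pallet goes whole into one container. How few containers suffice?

Total = 1250 + 1050 + 900 + 850 + 800 + 550 + 450 + 300 + 250 + 250 + 200 = 6850 kg.
Lower bound: ⌈6850/1400⌉ = 5 containers.
A packing using 6 containers:
  container 1: 1250 = 1250
  container 2: 1050 + 300 = 1350
  container 3: 900 + 450 = 1350
  container 4: 850 + 550 = 1400
  container 5: 800 + 250 + 250 = 1300
  container 6: 200 = 200
No arrangement into 5 containers stays within capacity, so 6 is optimal.

6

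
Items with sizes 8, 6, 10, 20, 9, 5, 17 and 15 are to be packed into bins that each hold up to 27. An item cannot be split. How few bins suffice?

Total = 20 + 17 + 15 + 10 + 9 + 8 + 6 + 5 = 90.
Lower bound: ⌈90/27⌉ = 4 bins.
A packing using 4 bins:
  bin 1: 20 + 6 = 26
  bin 2: 17 + 10 = 27
  bin 3: 15 + 9 = 24
  bin 4: 8 + 5 = 13
This matches the lower bound, so 4 is optimal.

4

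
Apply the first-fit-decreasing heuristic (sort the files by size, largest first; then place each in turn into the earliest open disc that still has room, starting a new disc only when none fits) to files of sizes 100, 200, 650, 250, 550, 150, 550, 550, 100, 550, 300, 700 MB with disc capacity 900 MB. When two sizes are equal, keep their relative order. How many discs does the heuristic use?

Sorted descending: 700, 650, 550, 550, 550, 550, 300, 250, 200, 150, 100, 100.
  700 → disc 1 (new)  [load 700/900]
  650 → disc 2 (new)  [load 650/900]
  550 → disc 3 (new)  [load 550/900]
  550 → disc 4 (new)  [load 550/900]
  550 → disc 5 (new)  [load 550/900]
  550 → disc 6 (new)  [load 550/900]
  300 → disc 3  [load 850/900]
  250 → disc 2  [load 900/900]
  200 → disc 1  [load 900/900]
  150 → disc 4  [load 700/900]
  100 → disc 4  [load 800/900]
  100 → disc 4  [load 900/900]
6 discs opened.

6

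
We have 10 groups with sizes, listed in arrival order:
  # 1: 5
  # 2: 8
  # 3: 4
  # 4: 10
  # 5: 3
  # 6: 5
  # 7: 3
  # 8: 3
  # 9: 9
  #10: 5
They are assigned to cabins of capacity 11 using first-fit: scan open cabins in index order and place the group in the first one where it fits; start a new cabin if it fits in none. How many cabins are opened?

  5 → cabin 1 (new)  [load 5/11]
  8 → cabin 2 (new)  [load 8/11]
  4 → cabin 1  [load 9/11]
  10 → cabin 3 (new)  [load 10/11]
  3 → cabin 2  [load 11/11]
  5 → cabin 4 (new)  [load 5/11]
  3 → cabin 4  [load 8/11]
  3 → cabin 4  [load 11/11]
  9 → cabin 5 (new)  [load 9/11]
  5 → cabin 6 (new)  [load 5/11]
6 cabins opened.

6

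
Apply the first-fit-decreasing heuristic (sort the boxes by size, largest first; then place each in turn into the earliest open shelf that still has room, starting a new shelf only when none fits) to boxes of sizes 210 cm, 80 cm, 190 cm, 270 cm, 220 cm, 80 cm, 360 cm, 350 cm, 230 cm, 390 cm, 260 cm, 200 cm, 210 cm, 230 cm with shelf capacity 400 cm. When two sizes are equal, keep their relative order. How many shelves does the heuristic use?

Sorted descending: 390, 360, 350, 270, 260, 230, 230, 220, 210, 210, 200, 190, 80, 80.
  390 → shelf 1 (new)  [load 390/400]
  360 → shelf 2 (new)  [load 360/400]
  350 → shelf 3 (new)  [load 350/400]
  270 → shelf 4 (new)  [load 270/400]
  260 → shelf 5 (new)  [load 260/400]
  230 → shelf 6 (new)  [load 230/400]
  230 → shelf 7 (new)  [load 230/400]
  220 → shelf 8 (new)  [load 220/400]
  210 → shelf 9 (new)  [load 210/400]
  210 → shelf 10 (new)  [load 210/400]
  200 → shelf 11 (new)  [load 200/400]
  190 → shelf 9  [load 400/400]
  80 → shelf 4  [load 350/400]
  80 → shelf 5  [load 340/400]
11 shelves opened.

11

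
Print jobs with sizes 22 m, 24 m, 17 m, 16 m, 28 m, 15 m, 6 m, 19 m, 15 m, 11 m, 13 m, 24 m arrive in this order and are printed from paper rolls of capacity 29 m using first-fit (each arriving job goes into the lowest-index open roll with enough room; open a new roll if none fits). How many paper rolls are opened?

9

  22 → roll 1 (new)  [load 22/29]
  24 → roll 2 (new)  [load 24/29]
  17 → roll 3 (new)  [load 17/29]
  16 → roll 4 (new)  [load 16/29]
  28 → roll 5 (new)  [load 28/29]
  15 → roll 6 (new)  [load 15/29]
  6 → roll 1  [load 28/29]
  19 → roll 7 (new)  [load 19/29]
  15 → roll 8 (new)  [load 15/29]
  11 → roll 3  [load 28/29]
  13 → roll 4  [load 29/29]
  24 → roll 9 (new)  [load 24/29]
9 paper rolls opened.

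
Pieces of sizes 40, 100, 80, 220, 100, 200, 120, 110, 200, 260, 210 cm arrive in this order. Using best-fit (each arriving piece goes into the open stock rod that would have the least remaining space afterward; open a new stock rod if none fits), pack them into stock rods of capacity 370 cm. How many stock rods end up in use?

6

  40 → stock rod 1 (new)  [load 40/370]
  100 → stock rod 1  [load 140/370]
  80 → stock rod 1  [load 220/370]
  220 → stock rod 2 (new)  [load 220/370]
  100 → stock rod 1  [load 320/370]
  200 → stock rod 3 (new)  [load 200/370]
  120 → stock rod 2  [load 340/370]
  110 → stock rod 3  [load 310/370]
  200 → stock rod 4 (new)  [load 200/370]
  260 → stock rod 5 (new)  [load 260/370]
  210 → stock rod 6 (new)  [load 210/370]
6 stock rods opened.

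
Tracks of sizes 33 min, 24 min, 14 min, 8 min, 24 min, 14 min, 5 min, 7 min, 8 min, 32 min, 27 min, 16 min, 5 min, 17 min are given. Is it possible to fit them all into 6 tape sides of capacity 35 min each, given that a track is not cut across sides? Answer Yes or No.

No

Total = 234 min; ⌈234/35⌉ = 7.
At least 7 tape sides are required, but only 6 are allowed.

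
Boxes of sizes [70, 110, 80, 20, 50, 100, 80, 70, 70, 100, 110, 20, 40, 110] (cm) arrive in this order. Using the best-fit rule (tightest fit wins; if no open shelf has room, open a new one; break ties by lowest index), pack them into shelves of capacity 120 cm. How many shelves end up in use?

  70 → shelf 1 (new)  [load 70/120]
  110 → shelf 2 (new)  [load 110/120]
  80 → shelf 3 (new)  [load 80/120]
  20 → shelf 3  [load 100/120]
  50 → shelf 1  [load 120/120]
  100 → shelf 4 (new)  [load 100/120]
  80 → shelf 5 (new)  [load 80/120]
  70 → shelf 6 (new)  [load 70/120]
  70 → shelf 7 (new)  [load 70/120]
  100 → shelf 8 (new)  [load 100/120]
  110 → shelf 9 (new)  [load 110/120]
  20 → shelf 3  [load 120/120]
  40 → shelf 5  [load 120/120]
  110 → shelf 10 (new)  [load 110/120]
10 shelves opened.

10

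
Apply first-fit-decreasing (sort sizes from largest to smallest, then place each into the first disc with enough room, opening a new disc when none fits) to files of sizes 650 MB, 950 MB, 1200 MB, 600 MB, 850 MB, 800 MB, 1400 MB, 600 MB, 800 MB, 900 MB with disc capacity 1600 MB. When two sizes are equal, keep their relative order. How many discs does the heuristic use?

6

Sorted descending: 1400, 1200, 950, 900, 850, 800, 800, 650, 600, 600.
  1400 → disc 1 (new)  [load 1400/1600]
  1200 → disc 2 (new)  [load 1200/1600]
  950 → disc 3 (new)  [load 950/1600]
  900 → disc 4 (new)  [load 900/1600]
  850 → disc 5 (new)  [load 850/1600]
  800 → disc 6 (new)  [load 800/1600]
  800 → disc 6  [load 1600/1600]
  650 → disc 3  [load 1600/1600]
  600 → disc 4  [load 1500/1600]
  600 → disc 5  [load 1450/1600]
6 discs opened.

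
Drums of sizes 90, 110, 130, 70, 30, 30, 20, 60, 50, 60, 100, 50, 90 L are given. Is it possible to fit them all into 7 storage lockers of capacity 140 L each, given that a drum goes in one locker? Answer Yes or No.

A valid assignment using 7 storage lockers:
  locker 1: 130 = 130
  locker 2: 110 + 30 = 140
  locker 3: 100 + 30 = 130
  locker 4: 90 + 50 = 140
  locker 5: 90 + 50 = 140
  locker 6: 70 + 60 = 130
  locker 7: 60 + 20 = 80
Every load is within 140 L, so 7 storage lockers suffice.

Yes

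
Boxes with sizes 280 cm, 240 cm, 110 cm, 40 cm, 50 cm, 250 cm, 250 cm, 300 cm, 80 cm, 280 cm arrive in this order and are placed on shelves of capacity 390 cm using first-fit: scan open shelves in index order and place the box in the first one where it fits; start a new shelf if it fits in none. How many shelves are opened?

  280 → shelf 1 (new)  [load 280/390]
  240 → shelf 2 (new)  [load 240/390]
  110 → shelf 1  [load 390/390]
  40 → shelf 2  [load 280/390]
  50 → shelf 2  [load 330/390]
  250 → shelf 3 (new)  [load 250/390]
  250 → shelf 4 (new)  [load 250/390]
  300 → shelf 5 (new)  [load 300/390]
  80 → shelf 3  [load 330/390]
  280 → shelf 6 (new)  [load 280/390]
6 shelves opened.

6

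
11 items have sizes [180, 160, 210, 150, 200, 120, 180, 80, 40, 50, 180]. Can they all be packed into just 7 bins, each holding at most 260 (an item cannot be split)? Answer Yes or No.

No

Total = 1550; ⌈1550/260⌉ = 6.
7 items each exceed half the capacity and cannot share a bin, forcing at least 7 bins.
The bound of 7 does not rule out 7, but exhaustive search shows no assignment into 7 bins of capacity 260 exists — the minimum is 8.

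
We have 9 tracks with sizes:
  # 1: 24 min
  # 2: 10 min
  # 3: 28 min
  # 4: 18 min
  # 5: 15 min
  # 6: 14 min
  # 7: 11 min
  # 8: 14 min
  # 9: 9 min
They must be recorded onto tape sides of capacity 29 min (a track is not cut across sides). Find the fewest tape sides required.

6

Total = 28 + 24 + 18 + 15 + 14 + 14 + 11 + 10 + 9 = 143 min.
Lower bound: ⌈143/29⌉ = 5 tape sides.
A packing using 6 tape sides:
  side 1: 28 = 28
  side 2: 24 = 24
  side 3: 18 + 11 = 29
  side 4: 15 + 14 = 29
  side 5: 14 + 10 = 24
  side 6: 9 = 9
No arrangement into 5 tape sides stays within capacity, so 6 is optimal.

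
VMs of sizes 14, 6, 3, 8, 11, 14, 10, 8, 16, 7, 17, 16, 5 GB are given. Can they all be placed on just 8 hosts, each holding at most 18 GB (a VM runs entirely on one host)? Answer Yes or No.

Total = 135 GB; ⌈135/18⌉ = 8.
The bound of 8 does not rule out 8, but exhaustive search shows no assignment into 8 hosts of capacity 18 GB exists — the minimum is 9.

No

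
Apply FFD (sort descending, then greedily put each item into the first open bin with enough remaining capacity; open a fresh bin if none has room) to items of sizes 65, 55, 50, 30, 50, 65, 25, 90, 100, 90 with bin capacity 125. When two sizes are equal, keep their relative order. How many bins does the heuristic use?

6

Sorted descending: 100, 90, 90, 65, 65, 55, 50, 50, 30, 25.
  100 → bin 1 (new)  [load 100/125]
  90 → bin 2 (new)  [load 90/125]
  90 → bin 3 (new)  [load 90/125]
  65 → bin 4 (new)  [load 65/125]
  65 → bin 5 (new)  [load 65/125]
  55 → bin 4  [load 120/125]
  50 → bin 5  [load 115/125]
  50 → bin 6 (new)  [load 50/125]
  30 → bin 2  [load 120/125]
  25 → bin 1  [load 125/125]
6 bins opened.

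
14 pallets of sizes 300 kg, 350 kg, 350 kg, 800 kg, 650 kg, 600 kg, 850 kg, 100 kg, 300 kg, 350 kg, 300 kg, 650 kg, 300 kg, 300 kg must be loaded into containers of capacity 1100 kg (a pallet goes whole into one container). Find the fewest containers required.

Total = 850 + 800 + 650 + 650 + 600 + 350 + 350 + 350 + 300 + 300 + 300 + 300 + 300 + 100 = 6200 kg.
Lower bound: ⌈6200/1100⌉ = 6 containers.
A packing using 7 containers:
  container 1: 850 + 100 = 950
  container 2: 800 + 300 = 1100
  container 3: 650 + 350 = 1000
  container 4: 650 + 350 = 1000
  container 5: 600 + 350 = 950
  container 6: 300 + 300 + 300 = 900
  container 7: 300 = 300
No arrangement into 6 containers stays within capacity, so 7 is optimal.

7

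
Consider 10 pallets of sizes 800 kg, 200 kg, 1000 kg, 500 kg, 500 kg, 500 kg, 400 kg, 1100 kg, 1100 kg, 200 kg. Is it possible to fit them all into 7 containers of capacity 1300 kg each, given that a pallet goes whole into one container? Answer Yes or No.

A valid assignment using 6 containers:
  container 1: 1100 + 200 = 1300
  container 2: 1100 + 200 = 1300
  container 3: 1000 = 1000
  container 4: 800 + 500 = 1300
  container 5: 500 + 500 = 1000
  container 6: 400 = 400
That uses only 6 ≤ 7, so 7 containers are enough.

Yes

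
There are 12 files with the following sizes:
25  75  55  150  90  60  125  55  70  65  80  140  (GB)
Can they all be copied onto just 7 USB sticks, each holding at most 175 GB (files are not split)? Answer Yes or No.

A valid assignment using 7 USB sticks:
  USB stick 1: 150 + 25 = 175
  USB stick 2: 140 = 140
  USB stick 3: 125 = 125
  USB stick 4: 90 + 80 = 170
  USB stick 5: 75 + 70 = 145
  USB stick 6: 65 + 60 = 125
  USB stick 7: 55 + 55 = 110
Every load is within 175 GB, so 7 USB sticks suffice.

Yes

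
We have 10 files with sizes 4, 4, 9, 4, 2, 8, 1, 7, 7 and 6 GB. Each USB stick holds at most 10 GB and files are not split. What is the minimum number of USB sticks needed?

6

Total = 9 + 8 + 7 + 7 + 6 + 4 + 4 + 4 + 2 + 1 = 52 GB.
Lower bound: ⌈52/10⌉ = 6 USB sticks.
A packing using 6 USB sticks:
  USB stick 1: 9 + 1 = 10
  USB stick 2: 8 + 2 = 10
  USB stick 3: 7 = 7
  USB stick 4: 7 = 7
  USB stick 5: 6 + 4 = 10
  USB stick 6: 4 + 4 = 8
This matches the lower bound, so 6 is optimal.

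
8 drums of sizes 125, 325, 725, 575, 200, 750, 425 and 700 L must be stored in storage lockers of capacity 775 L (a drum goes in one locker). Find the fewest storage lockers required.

6

Total = 750 + 725 + 700 + 575 + 425 + 325 + 200 + 125 = 3825 L.
Lower bound: ⌈3825/775⌉ = 5 storage lockers.
A packing using 6 storage lockers:
  locker 1: 750 = 750
  locker 2: 725 = 725
  locker 3: 700 = 700
  locker 4: 575 + 200 = 775
  locker 5: 425 + 325 = 750
  locker 6: 125 = 125
No arrangement into 5 storage lockers stays within capacity, so 6 is optimal.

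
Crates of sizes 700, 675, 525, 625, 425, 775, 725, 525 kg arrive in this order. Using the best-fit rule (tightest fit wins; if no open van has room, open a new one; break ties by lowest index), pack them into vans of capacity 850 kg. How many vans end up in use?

  700 → van 1 (new)  [load 700/850]
  675 → van 2 (new)  [load 675/850]
  525 → van 3 (new)  [load 525/850]
  625 → van 4 (new)  [load 625/850]
  425 → van 5 (new)  [load 425/850]
  775 → van 6 (new)  [load 775/850]
  725 → van 7 (new)  [load 725/850]
  525 → van 8 (new)  [load 525/850]
8 vans opened.

8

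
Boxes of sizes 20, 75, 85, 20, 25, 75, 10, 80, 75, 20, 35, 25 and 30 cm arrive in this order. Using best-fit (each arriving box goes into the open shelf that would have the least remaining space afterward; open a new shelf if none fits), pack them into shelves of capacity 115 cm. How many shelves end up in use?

  20 → shelf 1 (new)  [load 20/115]
  75 → shelf 1  [load 95/115]
  85 → shelf 2 (new)  [load 85/115]
  20 → shelf 1  [load 115/115]
  25 → shelf 2  [load 110/115]
  75 → shelf 3 (new)  [load 75/115]
  10 → shelf 3  [load 85/115]
  80 → shelf 4 (new)  [load 80/115]
  75 → shelf 5 (new)  [load 75/115]
  20 → shelf 3  [load 105/115]
  35 → shelf 4  [load 115/115]
  25 → shelf 5  [load 100/115]
  30 → shelf 6 (new)  [load 30/115]
6 shelves opened.

6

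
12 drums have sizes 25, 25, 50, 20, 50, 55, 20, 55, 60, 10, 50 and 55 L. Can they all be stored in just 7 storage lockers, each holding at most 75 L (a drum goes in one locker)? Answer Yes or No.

A valid assignment using 7 storage lockers:
  locker 1: 60 + 10 = 70
  locker 2: 55 + 20 = 75
  locker 3: 55 + 20 = 75
  locker 4: 55 = 55
  locker 5: 50 + 25 = 75
  locker 6: 50 + 25 = 75
  locker 7: 50 = 50
Every load is within 75 L, so 7 storage lockers suffice.

Yes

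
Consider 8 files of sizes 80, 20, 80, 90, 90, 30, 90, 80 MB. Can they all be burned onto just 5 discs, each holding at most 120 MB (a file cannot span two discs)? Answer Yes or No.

Total = 560 MB; ⌈560/120⌉ = 5.
6 files each exceed half the capacity and cannot share a disc, forcing at least 6 discs.
At least 6 discs are required, but only 5 are allowed.

No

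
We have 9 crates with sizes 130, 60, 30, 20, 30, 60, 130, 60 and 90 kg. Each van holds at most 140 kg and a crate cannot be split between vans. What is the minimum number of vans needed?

Total = 130 + 130 + 90 + 60 + 60 + 60 + 30 + 30 + 20 = 610 kg.
Lower bound: ⌈610/140⌉ = 5 vans.
A packing using 5 vans:
  van 1: 130 = 130
  van 2: 130 = 130
  van 3: 90 + 30 + 20 = 140
  van 4: 60 + 60 = 120
  van 5: 60 + 30 = 90
This matches the lower bound, so 5 is optimal.

5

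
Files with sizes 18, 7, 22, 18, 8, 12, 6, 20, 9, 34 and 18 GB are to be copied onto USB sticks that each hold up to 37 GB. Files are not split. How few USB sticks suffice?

5

Total = 34 + 22 + 20 + 18 + 18 + 18 + 12 + 9 + 8 + 7 + 6 = 172 GB.
Lower bound: ⌈172/37⌉ = 5 USB sticks.
A packing using 5 USB sticks:
  USB stick 1: 34 = 34
  USB stick 2: 22 + 12 = 34
  USB stick 3: 20 + 9 + 8 = 37
  USB stick 4: 18 + 18 = 36
  USB stick 5: 18 + 7 + 6 = 31
This matches the lower bound, so 5 is optimal.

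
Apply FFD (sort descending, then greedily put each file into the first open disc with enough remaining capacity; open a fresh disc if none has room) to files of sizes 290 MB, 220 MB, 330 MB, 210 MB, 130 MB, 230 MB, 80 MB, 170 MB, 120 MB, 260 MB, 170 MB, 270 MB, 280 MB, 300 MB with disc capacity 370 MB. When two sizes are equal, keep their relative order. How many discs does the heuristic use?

10

Sorted descending: 330, 300, 290, 280, 270, 260, 230, 220, 210, 170, 170, 130, 120, 80.
  330 → disc 1 (new)  [load 330/370]
  300 → disc 2 (new)  [load 300/370]
  290 → disc 3 (new)  [load 290/370]
  280 → disc 4 (new)  [load 280/370]
  270 → disc 5 (new)  [load 270/370]
  260 → disc 6 (new)  [load 260/370]
  230 → disc 7 (new)  [load 230/370]
  220 → disc 8 (new)  [load 220/370]
  210 → disc 9 (new)  [load 210/370]
  170 → disc 10 (new)  [load 170/370]
  170 → disc 10  [load 340/370]
  130 → disc 7  [load 360/370]
  120 → disc 8  [load 340/370]
  80 → disc 3  [load 370/370]
10 discs opened.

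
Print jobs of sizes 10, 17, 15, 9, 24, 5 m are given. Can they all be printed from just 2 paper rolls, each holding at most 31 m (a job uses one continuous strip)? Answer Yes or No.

No

Total = 80 m; ⌈80/31⌉ = 3.
At least 3 paper rolls are required, but only 2 are allowed.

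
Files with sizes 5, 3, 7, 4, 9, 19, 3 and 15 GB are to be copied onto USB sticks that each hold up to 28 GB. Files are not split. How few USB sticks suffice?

Total = 19 + 15 + 9 + 7 + 5 + 4 + 3 + 3 = 65 GB.
Lower bound: ⌈65/28⌉ = 3 USB sticks.
A packing using 3 USB sticks:
  USB stick 1: 19 + 9 = 28
  USB stick 2: 15 + 7 + 5 = 27
  USB stick 3: 4 + 3 + 3 = 10
This matches the lower bound, so 3 is optimal.

3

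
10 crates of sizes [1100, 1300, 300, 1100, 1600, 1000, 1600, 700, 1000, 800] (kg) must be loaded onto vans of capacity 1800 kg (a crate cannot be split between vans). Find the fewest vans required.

7

Total = 1600 + 1600 + 1300 + 1100 + 1100 + 1000 + 1000 + 800 + 700 + 300 = 10500 kg.
Lower bound: ⌈10500/1800⌉ = 6 vans.
Also, 7 crates each exceed 900 kg, and no two of those can share a van, so at least 7 vans are needed.
A packing using 7 vans:
  van 1: 1600 = 1600
  van 2: 1600 = 1600
  van 3: 1300 + 300 = 1600
  van 4: 1100 + 700 = 1800
  van 5: 1100 = 1100
  van 6: 1000 + 800 = 1800
  van 7: 1000 = 1000
This matches the lower bound, so 7 is optimal.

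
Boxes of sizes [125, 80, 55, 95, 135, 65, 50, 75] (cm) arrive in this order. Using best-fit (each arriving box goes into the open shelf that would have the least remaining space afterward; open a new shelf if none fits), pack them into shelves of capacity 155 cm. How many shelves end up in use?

5

  125 → shelf 1 (new)  [load 125/155]
  80 → shelf 2 (new)  [load 80/155]
  55 → shelf 2  [load 135/155]
  95 → shelf 3 (new)  [load 95/155]
  135 → shelf 4 (new)  [load 135/155]
  65 → shelf 5 (new)  [load 65/155]
  50 → shelf 3  [load 145/155]
  75 → shelf 5  [load 140/155]
5 shelves opened.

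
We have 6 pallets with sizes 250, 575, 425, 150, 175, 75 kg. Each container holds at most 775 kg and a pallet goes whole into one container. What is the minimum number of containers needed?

3

Total = 575 + 425 + 250 + 175 + 150 + 75 = 1650 kg.
Lower bound: ⌈1650/775⌉ = 3 containers.
A packing using 3 containers:
  container 1: 575 + 175 = 750
  container 2: 425 + 250 + 75 = 750
  container 3: 150 = 150
This matches the lower bound, so 3 is optimal.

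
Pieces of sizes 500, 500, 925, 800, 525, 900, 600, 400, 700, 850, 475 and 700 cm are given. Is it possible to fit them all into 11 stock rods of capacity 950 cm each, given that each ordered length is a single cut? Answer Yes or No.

Yes

A valid assignment using 11 stock rods:
  stock rod 1: 925 = 925
  stock rod 2: 900 = 900
  stock rod 3: 850 = 850
  stock rod 4: 800 = 800
  stock rod 5: 700 = 700
  stock rod 6: 700 = 700
  stock rod 7: 600 = 600
  stock rod 8: 525 + 400 = 925
  stock rod 9: 500 = 500
  stock rod 10: 500 = 500
  stock rod 11: 475 = 475
Every load is within 950 cm, so 11 stock rods suffice.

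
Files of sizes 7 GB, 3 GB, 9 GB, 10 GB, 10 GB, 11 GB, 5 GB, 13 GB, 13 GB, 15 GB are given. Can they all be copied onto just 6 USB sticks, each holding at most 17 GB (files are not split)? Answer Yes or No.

Total = 96 GB; ⌈96/17⌉ = 6.
7 files each exceed half the capacity and cannot share a USB stick, forcing at least 7 USB sticks.
At least 7 USB sticks are required, but only 6 are allowed.

No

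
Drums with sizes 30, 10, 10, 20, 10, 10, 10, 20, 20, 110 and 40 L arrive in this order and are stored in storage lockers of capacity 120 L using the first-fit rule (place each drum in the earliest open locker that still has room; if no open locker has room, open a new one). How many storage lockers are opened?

  30 → locker 1 (new)  [load 30/120]
  10 → locker 1  [load 40/120]
  10 → locker 1  [load 50/120]
  20 → locker 1  [load 70/120]
  10 → locker 1  [load 80/120]
  10 → locker 1  [load 90/120]
  10 → locker 1  [load 100/120]
  20 → locker 1  [load 120/120]
  20 → locker 2 (new)  [load 20/120]
  110 → locker 3 (new)  [load 110/120]
  40 → locker 2  [load 60/120]
3 storage lockers opened.

3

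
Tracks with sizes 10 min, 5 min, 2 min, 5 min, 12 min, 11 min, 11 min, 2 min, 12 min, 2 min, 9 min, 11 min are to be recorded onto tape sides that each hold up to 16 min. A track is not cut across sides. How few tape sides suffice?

7

Total = 12 + 12 + 11 + 11 + 11 + 10 + 9 + 5 + 5 + 2 + 2 + 2 = 92 min.
Lower bound: ⌈92/16⌉ = 6 tape sides.
Also, 7 tracks each exceed 8 min, and no two of those can share a side, so at least 7 tape sides are needed.
A packing using 7 tape sides:
  side 1: 12 + 2 + 2 = 16
  side 2: 12 + 2 = 14
  side 3: 11 + 5 = 16
  side 4: 11 + 5 = 16
  side 5: 11 = 11
  side 6: 10 = 10
  side 7: 9 = 9
This matches the lower bound, so 7 is optimal.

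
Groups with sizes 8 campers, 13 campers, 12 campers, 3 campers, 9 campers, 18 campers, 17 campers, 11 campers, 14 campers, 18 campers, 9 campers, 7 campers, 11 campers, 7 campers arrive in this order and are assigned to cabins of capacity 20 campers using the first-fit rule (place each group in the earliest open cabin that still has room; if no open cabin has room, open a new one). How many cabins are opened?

9

  8 → cabin 1 (new)  [load 8/20]
  13 → cabin 2 (new)  [load 13/20]
  12 → cabin 1  [load 20/20]
  3 → cabin 2  [load 16/20]
  9 → cabin 3 (new)  [load 9/20]
  18 → cabin 4 (new)  [load 18/20]
  17 → cabin 5 (new)  [load 17/20]
  11 → cabin 3  [load 20/20]
  14 → cabin 6 (new)  [load 14/20]
  18 → cabin 7 (new)  [load 18/20]
  9 → cabin 8 (new)  [load 9/20]
  7 → cabin 8  [load 16/20]
  11 → cabin 9 (new)  [load 11/20]
  7 → cabin 9  [load 18/20]
9 cabins opened.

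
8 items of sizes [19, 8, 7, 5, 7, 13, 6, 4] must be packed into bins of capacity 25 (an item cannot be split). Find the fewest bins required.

Total = 19 + 13 + 8 + 7 + 7 + 6 + 5 + 4 = 69.
Lower bound: ⌈69/25⌉ = 3 bins.
A packing using 3 bins:
  bin 1: 19 + 6 = 25
  bin 2: 13 + 8 + 4 = 25
  bin 3: 7 + 7 + 5 = 19
This matches the lower bound, so 3 is optimal.

3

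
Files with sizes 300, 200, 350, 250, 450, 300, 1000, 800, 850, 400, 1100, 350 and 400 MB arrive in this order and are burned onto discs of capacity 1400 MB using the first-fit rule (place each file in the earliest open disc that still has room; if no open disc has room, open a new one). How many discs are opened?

6

  300 → disc 1 (new)  [load 300/1400]
  200 → disc 1  [load 500/1400]
  350 → disc 1  [load 850/1400]
  250 → disc 1  [load 1100/1400]
  450 → disc 2 (new)  [load 450/1400]
  300 → disc 1  [load 1400/1400]
  1000 → disc 3 (new)  [load 1000/1400]
  800 → disc 2  [load 1250/1400]
  850 → disc 4 (new)  [load 850/1400]
  400 → disc 3  [load 1400/1400]
  1100 → disc 5 (new)  [load 1100/1400]
  350 → disc 4  [load 1200/1400]
  400 → disc 6 (new)  [load 400/1400]
6 discs opened.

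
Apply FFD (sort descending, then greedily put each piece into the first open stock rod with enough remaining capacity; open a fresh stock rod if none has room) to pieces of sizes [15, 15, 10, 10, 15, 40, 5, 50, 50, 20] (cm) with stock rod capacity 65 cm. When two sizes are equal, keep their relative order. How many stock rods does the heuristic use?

4

Sorted descending: 50, 50, 40, 20, 15, 15, 15, 10, 10, 5.
  50 → stock rod 1 (new)  [load 50/65]
  50 → stock rod 2 (new)  [load 50/65]
  40 → stock rod 3 (new)  [load 40/65]
  20 → stock rod 3  [load 60/65]
  15 → stock rod 1  [load 65/65]
  15 → stock rod 2  [load 65/65]
  15 → stock rod 4 (new)  [load 15/65]
  10 → stock rod 4  [load 25/65]
  10 → stock rod 4  [load 35/65]
  5 → stock rod 3  [load 65/65]
4 stock rods opened.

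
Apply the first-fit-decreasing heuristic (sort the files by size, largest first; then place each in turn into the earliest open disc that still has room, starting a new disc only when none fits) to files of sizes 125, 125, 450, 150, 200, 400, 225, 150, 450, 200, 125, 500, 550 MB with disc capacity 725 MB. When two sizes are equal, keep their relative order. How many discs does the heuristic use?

Sorted descending: 550, 500, 450, 450, 400, 225, 200, 200, 150, 150, 125, 125, 125.
  550 → disc 1 (new)  [load 550/725]
  500 → disc 2 (new)  [load 500/725]
  450 → disc 3 (new)  [load 450/725]
  450 → disc 4 (new)  [load 450/725]
  400 → disc 5 (new)  [load 400/725]
  225 → disc 2  [load 725/725]
  200 → disc 3  [load 650/725]
  200 → disc 4  [load 650/725]
  150 → disc 1  [load 700/725]
  150 → disc 5  [load 550/725]
  125 → disc 5  [load 675/725]
  125 → disc 6 (new)  [load 125/725]
  125 → disc 6  [load 250/725]
6 discs opened.

6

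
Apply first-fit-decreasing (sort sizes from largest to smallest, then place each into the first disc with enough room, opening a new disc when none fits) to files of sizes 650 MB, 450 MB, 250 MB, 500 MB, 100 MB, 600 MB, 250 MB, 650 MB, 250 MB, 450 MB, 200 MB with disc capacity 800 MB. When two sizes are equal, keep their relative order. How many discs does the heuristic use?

6

Sorted descending: 650, 650, 600, 500, 450, 450, 250, 250, 250, 200, 100.
  650 → disc 1 (new)  [load 650/800]
  650 → disc 2 (new)  [load 650/800]
  600 → disc 3 (new)  [load 600/800]
  500 → disc 4 (new)  [load 500/800]
  450 → disc 5 (new)  [load 450/800]
  450 → disc 6 (new)  [load 450/800]
  250 → disc 4  [load 750/800]
  250 → disc 5  [load 700/800]
  250 → disc 6  [load 700/800]
  200 → disc 3  [load 800/800]
  100 → disc 1  [load 750/800]
6 discs opened.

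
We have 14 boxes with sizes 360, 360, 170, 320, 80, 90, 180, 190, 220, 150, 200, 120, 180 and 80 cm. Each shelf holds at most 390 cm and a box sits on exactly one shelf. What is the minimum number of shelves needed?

Total = 360 + 360 + 320 + 220 + 200 + 190 + 180 + 180 + 170 + 150 + 120 + 90 + 80 + 80 = 2700 cm.
Lower bound: ⌈2700/390⌉ = 7 shelves.
A packing using 8 shelves:
  shelf 1: 360 = 360
  shelf 2: 360 = 360
  shelf 3: 320 = 320
  shelf 4: 220 + 170 = 390
  shelf 5: 200 + 190 = 390
  shelf 6: 180 + 180 = 360
  shelf 7: 150 + 120 + 90 = 360
  shelf 8: 80 + 80 = 160
No arrangement into 7 shelves stays within capacity, so 8 is optimal.

8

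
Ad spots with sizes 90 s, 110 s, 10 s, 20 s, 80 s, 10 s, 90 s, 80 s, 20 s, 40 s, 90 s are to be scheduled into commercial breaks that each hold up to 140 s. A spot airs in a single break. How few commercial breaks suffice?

Total = 110 + 90 + 90 + 90 + 80 + 80 + 40 + 20 + 20 + 10 + 10 = 640 s.
Lower bound: ⌈640/140⌉ = 5 commercial breaks.
Also, 6 ad spots each exceed 70 s, and no two of those can share a break, so at least 6 commercial breaks are needed.
A packing using 6 commercial breaks:
  break 1: 110 + 20 + 10 = 140
  break 2: 90 + 40 + 10 = 140
  break 3: 90 + 20 = 110
  break 4: 90 = 90
  break 5: 80 = 80
  break 6: 80 = 80
This matches the lower bound, so 6 is optimal.

6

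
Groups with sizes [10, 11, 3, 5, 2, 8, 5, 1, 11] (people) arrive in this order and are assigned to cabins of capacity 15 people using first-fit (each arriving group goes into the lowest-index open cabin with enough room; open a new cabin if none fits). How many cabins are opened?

5

  10 → cabin 1 (new)  [load 10/15]
  11 → cabin 2 (new)  [load 11/15]
  3 → cabin 1  [load 13/15]
  5 → cabin 3 (new)  [load 5/15]
  2 → cabin 1  [load 15/15]
  8 → cabin 3  [load 13/15]
  5 → cabin 4 (new)  [load 5/15]
  1 → cabin 2  [load 12/15]
  11 → cabin 5 (new)  [load 11/15]
5 cabins opened.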